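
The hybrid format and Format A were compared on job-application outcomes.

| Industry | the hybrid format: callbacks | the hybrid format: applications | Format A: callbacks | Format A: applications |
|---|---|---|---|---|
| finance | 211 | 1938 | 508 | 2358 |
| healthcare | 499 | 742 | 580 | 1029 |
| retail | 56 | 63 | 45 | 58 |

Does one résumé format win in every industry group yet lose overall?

No

Finance: the hybrid format 211/1938 = 10.9%, Format A 508/2358 = 21.5% → Format A
Healthcare: the hybrid format 499/742 = 67.3%, Format A 580/1029 = 56.4% → the hybrid format
Retail: the hybrid format 56/63 = 88.9%, Format A 45/58 = 77.6% → the hybrid format
Overall: the hybrid format 766/2743 = 27.9%, Format A 1133/3445 = 32.9% → Format A
Neither sweeps: the hybrid format wins 2 of 3 groups, Format A wins 1. Format A wins overall but not every group — no Simpson reversal.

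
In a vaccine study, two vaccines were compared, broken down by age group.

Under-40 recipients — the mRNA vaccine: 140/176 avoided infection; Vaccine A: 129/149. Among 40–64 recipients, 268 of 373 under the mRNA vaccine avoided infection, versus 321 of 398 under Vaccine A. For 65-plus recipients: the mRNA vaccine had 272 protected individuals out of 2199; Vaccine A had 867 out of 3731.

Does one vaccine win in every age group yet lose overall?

No

Under-40: the mRNA vaccine 140/176 = 79.5%, Vaccine A 129/149 = 86.6% → Vaccine A
40–64: the mRNA vaccine 268/373 = 71.8%, Vaccine A 321/398 = 80.7% → Vaccine A
65-plus: the mRNA vaccine 272/2199 = 12.4%, Vaccine A 867/3731 = 23.2% → Vaccine A
Overall: the mRNA vaccine 680/2748 = 24.7%, Vaccine A 1317/4278 = 30.8% → Vaccine A
Vaccine A wins overall and in every age group — no reversal.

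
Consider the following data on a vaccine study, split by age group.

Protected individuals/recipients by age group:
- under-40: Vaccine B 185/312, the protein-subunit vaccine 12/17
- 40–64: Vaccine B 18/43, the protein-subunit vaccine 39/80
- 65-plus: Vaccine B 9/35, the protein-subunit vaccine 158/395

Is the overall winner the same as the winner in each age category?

No

Under-40: Vaccine B 185/312 = 59.3%, the protein-subunit vaccine 12/17 = 70.6% → the protein-subunit vaccine
40–64: Vaccine B 18/43 = 41.9%, the protein-subunit vaccine 39/80 = 48.8% → the protein-subunit vaccine
65-plus: Vaccine B 9/35 = 25.7%, the protein-subunit vaccine 158/395 = 40.0% → the protein-subunit vaccine
Overall: Vaccine B 212/390 = 54.4%, the protein-subunit vaccine 209/492 = 42.5% → Vaccine B
The protein-subunit vaccine wins each age group but Vaccine B wins overall — the comparison reverses. The protein-subunit vaccine's recipients skew toward 65-plus, which has a lower base rate.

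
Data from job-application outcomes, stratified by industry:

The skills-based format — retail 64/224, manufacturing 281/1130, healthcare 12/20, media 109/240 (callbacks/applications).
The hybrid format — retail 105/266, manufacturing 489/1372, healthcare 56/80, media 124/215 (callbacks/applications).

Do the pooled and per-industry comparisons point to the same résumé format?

Yes

Retail: the skills-based format 64/224 = 28.6%, the hybrid format 105/266 = 39.5% → the hybrid format
Manufacturing: the skills-based format 281/1130 = 24.9%, the hybrid format 489/1372 = 35.6% → the hybrid format
Healthcare: the skills-based format 12/20 = 60.0%, the hybrid format 56/80 = 70.0% → the hybrid format
Media: the skills-based format 109/240 = 45.4%, the hybrid format 124/215 = 57.7% → the hybrid format
Overall: the skills-based format 466/1614 = 28.9%, the hybrid format 774/1933 = 40.0% → the hybrid format
The hybrid format wins overall and in every industry group — no reversal.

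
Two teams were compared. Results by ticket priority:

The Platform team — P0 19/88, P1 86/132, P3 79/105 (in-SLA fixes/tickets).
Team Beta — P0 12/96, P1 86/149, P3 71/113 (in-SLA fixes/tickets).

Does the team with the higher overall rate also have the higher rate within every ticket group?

Yes

P0: the Platform team 19/88 = 21.6%, Team Beta 12/96 = 12.5% → the Platform team
P1: the Platform team 86/132 = 65.2%, Team Beta 86/149 = 57.7% → the Platform team
P3: the Platform team 79/105 = 75.2%, Team Beta 71/113 = 62.8% → the Platform team
Overall: the Platform team 184/325 = 56.6%, Team Beta 169/358 = 47.2% → the Platform team
The Platform team wins overall and in every ticket group — no reversal.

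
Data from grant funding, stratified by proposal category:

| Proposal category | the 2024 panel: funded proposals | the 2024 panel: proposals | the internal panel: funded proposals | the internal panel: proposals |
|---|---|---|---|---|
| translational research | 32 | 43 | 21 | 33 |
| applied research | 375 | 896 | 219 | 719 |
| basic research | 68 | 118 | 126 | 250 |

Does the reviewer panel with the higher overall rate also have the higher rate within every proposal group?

Yes

Translational research: the 2024 panel 32/43 = 74.4%, the internal panel 21/33 = 63.6% → the 2024 panel
Applied research: the 2024 panel 375/896 = 41.9%, the internal panel 219/719 = 30.5% → the 2024 panel
Basic research: the 2024 panel 68/118 = 57.6%, the internal panel 126/250 = 50.4% → the 2024 panel
Overall: the 2024 panel 475/1057 = 44.9%, the internal panel 366/1002 = 36.5% → the 2024 panel
The 2024 panel wins overall and in every proposal group — no reversal.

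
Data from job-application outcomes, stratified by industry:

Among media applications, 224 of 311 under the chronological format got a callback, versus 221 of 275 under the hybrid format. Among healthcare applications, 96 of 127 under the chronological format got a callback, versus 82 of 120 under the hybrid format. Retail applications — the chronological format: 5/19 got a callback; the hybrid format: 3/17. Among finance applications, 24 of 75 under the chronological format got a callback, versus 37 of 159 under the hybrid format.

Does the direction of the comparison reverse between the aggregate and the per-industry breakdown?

Media: the chronological format 224/311 = 72.0%, the hybrid format 221/275 = 80.4% → the hybrid format
Healthcare: the chronological format 96/127 = 75.6%, the hybrid format 82/120 = 68.3% → the chronological format
Retail: the chronological format 5/19 = 26.3%, the hybrid format 3/17 = 17.6% → the chronological format
Finance: the chronological format 24/75 = 32.0%, the hybrid format 37/159 = 23.3% → the chronological format
Overall: the chronological format 349/532 = 65.6%, the hybrid format 343/571 = 60.1% → the chronological format
Neither sweeps: the chronological format wins 3 of 4 groups, the hybrid format wins 1. The chronological format wins overall but not every group — no Simpson reversal.

No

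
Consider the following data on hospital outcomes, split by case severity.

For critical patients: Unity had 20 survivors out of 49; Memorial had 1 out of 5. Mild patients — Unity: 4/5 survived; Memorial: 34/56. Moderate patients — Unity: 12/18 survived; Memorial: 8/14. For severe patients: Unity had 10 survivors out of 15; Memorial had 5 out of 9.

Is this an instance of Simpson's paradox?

Yes

Critical: Unity 20/49 = 40.8%, Memorial 1/5 = 20.0% → Unity
Mild: Unity 4/5 = 80.0%, Memorial 34/56 = 60.7% → Unity
Moderate: Unity 12/18 = 66.7%, Memorial 8/14 = 57.1% → Unity
Severe: Unity 10/15 = 66.7%, Memorial 5/9 = 55.6% → Unity
Overall: Unity 46/87 = 52.9%, Memorial 48/84 = 57.1% → Memorial
Unity wins each case group but Memorial wins overall — the comparison reverses. Unity's patients skew toward critical, which has a lower base rate.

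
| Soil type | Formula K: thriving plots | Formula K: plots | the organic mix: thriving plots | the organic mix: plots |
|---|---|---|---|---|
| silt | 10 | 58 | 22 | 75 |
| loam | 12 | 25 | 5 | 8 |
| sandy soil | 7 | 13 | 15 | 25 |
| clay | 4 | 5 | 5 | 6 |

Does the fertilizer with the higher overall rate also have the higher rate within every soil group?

Yes

Silt: Formula K 10/58 = 17.2%, the organic mix 22/75 = 29.3% → the organic mix
Loam: Formula K 12/25 = 48.0%, the organic mix 5/8 = 62.5% → the organic mix
Sandy soil: Formula K 7/13 = 53.8%, the organic mix 15/25 = 60.0% → the organic mix
Clay: Formula K 4/5 = 80.0%, the organic mix 5/6 = 83.3% → the organic mix
Overall: Formula K 33/101 = 32.7%, the organic mix 47/114 = 41.2% → the organic mix
The organic mix wins overall and in every soil group — no reversal.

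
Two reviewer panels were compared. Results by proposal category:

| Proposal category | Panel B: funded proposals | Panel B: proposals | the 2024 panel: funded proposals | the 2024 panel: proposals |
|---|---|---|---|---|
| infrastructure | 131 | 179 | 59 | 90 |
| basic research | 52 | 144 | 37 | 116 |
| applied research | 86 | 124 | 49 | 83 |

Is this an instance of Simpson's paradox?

No

Infrastructure: Panel B 131/179 = 73.2%, the 2024 panel 59/90 = 65.6% → Panel B
Basic research: Panel B 52/144 = 36.1%, the 2024 panel 37/116 = 31.9% → Panel B
Applied research: Panel B 86/124 = 69.4%, the 2024 panel 49/83 = 59.0% → Panel B
Overall: Panel B 269/447 = 60.2%, the 2024 panel 145/289 = 50.2% → Panel B
Panel B wins overall and in every proposal group — no reversal.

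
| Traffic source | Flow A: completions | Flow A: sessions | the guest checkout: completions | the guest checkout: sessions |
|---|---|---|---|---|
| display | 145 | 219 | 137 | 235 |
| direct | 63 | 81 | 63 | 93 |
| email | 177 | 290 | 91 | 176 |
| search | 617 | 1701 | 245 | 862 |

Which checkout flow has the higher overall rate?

Display: Flow A 145/219 = 66.2%, the guest checkout 137/235 = 58.3% → Flow A
Direct: Flow A 63/81 = 77.8%, the guest checkout 63/93 = 67.7% → Flow A
Email: Flow A 177/290 = 61.0%, the guest checkout 91/176 = 51.7% → Flow A
Search: Flow A 617/1701 = 36.3%, the guest checkout 245/862 = 28.4% → Flow A
Overall: Flow A 1002/2291 = 43.7%, the guest checkout 536/1366 = 39.2% → Flow A

Flow A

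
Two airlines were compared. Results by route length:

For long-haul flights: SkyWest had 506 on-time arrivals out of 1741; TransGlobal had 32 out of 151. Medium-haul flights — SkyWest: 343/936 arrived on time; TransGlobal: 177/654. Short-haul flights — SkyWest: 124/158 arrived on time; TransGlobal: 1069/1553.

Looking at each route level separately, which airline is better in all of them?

SkyWest

Long-haul: SkyWest 506/1741 = 29.1%, TransGlobal 32/151 = 21.2% → SkyWest
Medium-haul: SkyWest 343/936 = 36.6%, TransGlobal 177/654 = 27.1% → SkyWest
Short-haul: SkyWest 124/158 = 78.5%, TransGlobal 1069/1553 = 68.8% → SkyWest
SkyWest has the higher rate in all 3 groups.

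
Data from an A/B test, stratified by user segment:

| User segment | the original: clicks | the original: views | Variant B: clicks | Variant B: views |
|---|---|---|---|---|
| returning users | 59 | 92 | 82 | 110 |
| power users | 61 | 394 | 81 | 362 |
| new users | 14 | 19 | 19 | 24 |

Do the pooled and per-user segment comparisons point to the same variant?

Returning users: the original 59/92 = 64.1%, Variant B 82/110 = 74.5% → Variant B
Power users: the original 61/394 = 15.5%, Variant B 81/362 = 22.4% → Variant B
New users: the original 14/19 = 73.7%, Variant B 19/24 = 79.2% → Variant B
Overall: the original 134/505 = 26.5%, Variant B 182/496 = 36.7% → Variant B
Variant B wins overall and in every user group — no reversal.

Yes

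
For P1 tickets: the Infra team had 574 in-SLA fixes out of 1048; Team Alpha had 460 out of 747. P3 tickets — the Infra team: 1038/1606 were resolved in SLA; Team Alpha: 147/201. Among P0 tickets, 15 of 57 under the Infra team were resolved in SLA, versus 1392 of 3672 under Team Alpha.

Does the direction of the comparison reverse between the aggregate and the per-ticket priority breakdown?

Yes

P1: the Infra team 574/1048 = 54.8%, Team Alpha 460/747 = 61.6% → Team Alpha
P3: the Infra team 1038/1606 = 64.6%, Team Alpha 147/201 = 73.1% → Team Alpha
P0: the Infra team 15/57 = 26.3%, Team Alpha 1392/3672 = 37.9% → Team Alpha
Overall: the Infra team 1627/2711 = 60.0%, Team Alpha 1999/4620 = 43.3% → the Infra team
Team Alpha wins each ticket group but the Infra team wins overall — the comparison reverses. Team Alpha's tickets skew toward P0, which has a lower base rate.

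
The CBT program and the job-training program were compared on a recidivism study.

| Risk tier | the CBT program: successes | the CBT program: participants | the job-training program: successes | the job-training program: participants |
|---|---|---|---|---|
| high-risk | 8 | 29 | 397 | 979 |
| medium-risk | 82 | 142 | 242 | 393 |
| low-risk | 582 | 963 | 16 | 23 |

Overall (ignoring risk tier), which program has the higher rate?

the CBT program

High-risk: the CBT program 8/29 = 27.6%, the job-training program 397/979 = 40.6% → the job-training program
Medium-risk: the CBT program 82/142 = 57.7%, the job-training program 242/393 = 61.6% → the job-training program
Low-risk: the CBT program 582/963 = 60.4%, the job-training program 16/23 = 69.6% → the job-training program
Overall: the CBT program 672/1134 = 59.3%, the job-training program 655/1395 = 47.0% → the CBT program
(The job-training program wins every risk group but the CBT program wins overall — the job-training program's participants skew toward the low-rate high-risk group.)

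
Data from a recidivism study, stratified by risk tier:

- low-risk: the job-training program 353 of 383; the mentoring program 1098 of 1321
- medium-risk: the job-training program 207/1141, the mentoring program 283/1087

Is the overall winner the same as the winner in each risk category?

Low-risk: the job-training program 353/383 = 92.2%, the mentoring program 1098/1321 = 83.1% → the job-training program
Medium-risk: the job-training program 207/1141 = 18.1%, the mentoring program 283/1087 = 26.0% → the mentoring program
Overall: the job-training program 560/1524 = 36.7%, the mentoring program 1381/2408 = 57.4% → the mentoring program
Neither sweeps: the job-training program wins 1 of 2 groups, the mentoring program wins 1. The mentoring program wins overall but not every group — no Simpson reversal.

No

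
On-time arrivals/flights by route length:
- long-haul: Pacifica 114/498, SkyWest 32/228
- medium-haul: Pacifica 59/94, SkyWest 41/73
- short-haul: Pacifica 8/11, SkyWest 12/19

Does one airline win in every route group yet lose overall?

No

Long-haul: Pacifica 114/498 = 22.9%, SkyWest 32/228 = 14.0% → Pacifica
Medium-haul: Pacifica 59/94 = 62.8%, SkyWest 41/73 = 56.2% → Pacifica
Short-haul: Pacifica 8/11 = 72.7%, SkyWest 12/19 = 63.2% → Pacifica
Overall: Pacifica 181/603 = 30.0%, SkyWest 85/320 = 26.6% → Pacifica
Pacifica wins overall and in every route group — no reversal.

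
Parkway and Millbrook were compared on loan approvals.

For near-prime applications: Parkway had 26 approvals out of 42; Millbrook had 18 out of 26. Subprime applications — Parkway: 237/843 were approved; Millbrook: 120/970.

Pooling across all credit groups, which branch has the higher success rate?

Parkway

Near-prime: Parkway 26/42 = 61.9%, Millbrook 18/26 = 69.2% → Millbrook
Subprime: Parkway 237/843 = 28.1%, Millbrook 120/970 = 12.4% → Parkway
Overall: Parkway 263/885 = 29.7%, Millbrook 138/996 = 13.9% → Parkway
(Neither sweeps every credit group, but Parkway has the higher pooled rate.)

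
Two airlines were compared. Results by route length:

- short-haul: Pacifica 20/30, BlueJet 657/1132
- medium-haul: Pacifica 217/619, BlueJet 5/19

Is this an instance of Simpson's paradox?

Yes

Short-haul: Pacifica 20/30 = 66.7%, BlueJet 657/1132 = 58.0% → Pacifica
Medium-haul: Pacifica 217/619 = 35.1%, BlueJet 5/19 = 26.3% → Pacifica
Overall: Pacifica 237/649 = 36.5%, BlueJet 662/1151 = 57.5% → BlueJet
Pacifica wins each route group but BlueJet wins overall — the comparison reverses. Pacifica's flights skew toward medium-haul, which has a lower base rate.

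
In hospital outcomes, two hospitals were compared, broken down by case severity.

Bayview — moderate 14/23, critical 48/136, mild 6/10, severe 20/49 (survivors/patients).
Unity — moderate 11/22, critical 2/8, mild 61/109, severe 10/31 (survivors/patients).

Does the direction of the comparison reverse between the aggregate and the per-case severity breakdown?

Moderate: Bayview 14/23 = 60.9%, Unity 11/22 = 50.0% → Bayview
Critical: Bayview 48/136 = 35.3%, Unity 2/8 = 25.0% → Bayview
Mild: Bayview 6/10 = 60.0%, Unity 61/109 = 56.0% → Bayview
Severe: Bayview 20/49 = 40.8%, Unity 10/31 = 32.3% → Bayview
Overall: Bayview 88/218 = 40.4%, Unity 84/170 = 49.4% → Unity
Bayview wins each case group but Unity wins overall — the comparison reverses. Bayview's patients skew toward critical, which has a lower base rate.

Yes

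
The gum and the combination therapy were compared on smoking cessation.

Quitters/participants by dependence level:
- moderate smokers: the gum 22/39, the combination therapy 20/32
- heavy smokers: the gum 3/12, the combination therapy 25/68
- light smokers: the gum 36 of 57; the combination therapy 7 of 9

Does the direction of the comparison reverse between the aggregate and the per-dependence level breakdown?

Yes

Moderate smokers: the gum 22/39 = 56.4%, the combination therapy 20/32 = 62.5% → the combination therapy
Heavy smokers: the gum 3/12 = 25.0%, the combination therapy 25/68 = 36.8% → the combination therapy
Light smokers: the gum 36/57 = 63.2%, the combination therapy 7/9 = 77.8% → the combination therapy
Overall: the gum 61/108 = 56.5%, the combination therapy 52/109 = 47.7% → the gum
The combination therapy wins each dependence group but the gum wins overall — the comparison reverses. The combination therapy's participants skew toward heavy smokers, which has a lower base rate.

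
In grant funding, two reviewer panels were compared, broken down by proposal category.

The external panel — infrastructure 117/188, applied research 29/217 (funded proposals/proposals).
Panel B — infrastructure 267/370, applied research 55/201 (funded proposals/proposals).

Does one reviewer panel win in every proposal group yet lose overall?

Infrastructure: the external panel 117/188 = 62.2%, Panel B 267/370 = 72.2% → Panel B
Applied research: the external panel 29/217 = 13.4%, Panel B 55/201 = 27.4% → Panel B
Overall: the external panel 146/405 = 36.0%, Panel B 322/571 = 56.4% → Panel B
Panel B wins overall and in every proposal group — no reversal.

No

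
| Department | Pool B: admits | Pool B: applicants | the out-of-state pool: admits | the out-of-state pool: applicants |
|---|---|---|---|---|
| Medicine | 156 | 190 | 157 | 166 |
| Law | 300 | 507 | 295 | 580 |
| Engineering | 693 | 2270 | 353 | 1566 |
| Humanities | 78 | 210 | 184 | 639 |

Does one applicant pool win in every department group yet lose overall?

Medicine: Pool B 156/190 = 82.1%, the out-of-state pool 157/166 = 94.6% → the out-of-state pool
Law: Pool B 300/507 = 59.2%, the out-of-state pool 295/580 = 50.9% → Pool B
Engineering: Pool B 693/2270 = 30.5%, the out-of-state pool 353/1566 = 22.5% → Pool B
Humanities: Pool B 78/210 = 37.1%, the out-of-state pool 184/639 = 28.8% → Pool B
Overall: Pool B 1227/3177 = 38.6%, the out-of-state pool 989/2951 = 33.5% → Pool B
Neither sweeps: Pool B wins 3 of 4 groups, the out-of-state pool wins 1. Pool B wins overall but not every group — no Simpson reversal.

No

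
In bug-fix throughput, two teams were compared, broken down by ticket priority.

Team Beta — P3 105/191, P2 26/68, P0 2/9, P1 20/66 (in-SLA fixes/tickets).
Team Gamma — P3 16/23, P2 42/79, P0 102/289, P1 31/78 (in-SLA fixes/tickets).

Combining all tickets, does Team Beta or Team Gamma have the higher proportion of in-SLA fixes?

P3: Team Beta 105/191 = 55.0%, Team Gamma 16/23 = 69.6% → Team Gamma
P2: Team Beta 26/68 = 38.2%, Team Gamma 42/79 = 53.2% → Team Gamma
P0: Team Beta 2/9 = 22.2%, Team Gamma 102/289 = 35.3% → Team Gamma
P1: Team Beta 20/66 = 30.3%, Team Gamma 31/78 = 39.7% → Team Gamma
Overall: Team Beta 153/334 = 45.8%, Team Gamma 191/469 = 40.7% → Team Beta
(Team Gamma wins every ticket group but Team Beta wins overall — Team Gamma's tickets skew toward the low-rate P0 group.)

Team Beta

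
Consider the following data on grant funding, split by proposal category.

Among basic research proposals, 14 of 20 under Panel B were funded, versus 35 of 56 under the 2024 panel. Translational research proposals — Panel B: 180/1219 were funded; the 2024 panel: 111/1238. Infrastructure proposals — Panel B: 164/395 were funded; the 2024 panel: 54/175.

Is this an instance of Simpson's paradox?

Basic research: Panel B 14/20 = 70.0%, the 2024 panel 35/56 = 62.5% → Panel B
Translational research: Panel B 180/1219 = 14.8%, the 2024 panel 111/1238 = 9.0% → Panel B
Infrastructure: Panel B 164/395 = 41.5%, the 2024 panel 54/175 = 30.9% → Panel B
Overall: Panel B 358/1634 = 21.9%, the 2024 panel 200/1469 = 13.6% → Panel B
Panel B wins overall and in every proposal group — no reversal.

No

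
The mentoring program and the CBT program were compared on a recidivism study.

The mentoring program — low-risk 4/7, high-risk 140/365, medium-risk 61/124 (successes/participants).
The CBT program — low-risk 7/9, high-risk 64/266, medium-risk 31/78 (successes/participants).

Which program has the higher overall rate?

the mentoring program

Low-risk: the mentoring program 4/7 = 57.1%, the CBT program 7/9 = 77.8% → the CBT program
High-risk: the mentoring program 140/365 = 38.4%, the CBT program 64/266 = 24.1% → the mentoring program
Medium-risk: the mentoring program 61/124 = 49.2%, the CBT program 31/78 = 39.7% → the mentoring program
Overall: the mentoring program 205/496 = 41.3%, the CBT program 102/353 = 28.9% → the mentoring program
(Neither sweeps every risk group, but the mentoring program has the higher pooled rate.)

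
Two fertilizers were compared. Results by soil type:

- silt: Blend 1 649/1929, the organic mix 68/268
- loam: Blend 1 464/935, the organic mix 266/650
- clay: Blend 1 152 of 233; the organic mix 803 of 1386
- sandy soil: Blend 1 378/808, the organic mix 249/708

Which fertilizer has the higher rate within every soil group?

Blend 1

Silt: Blend 1 649/1929 = 33.6%, the organic mix 68/268 = 25.4% → Blend 1
Loam: Blend 1 464/935 = 49.6%, the organic mix 266/650 = 40.9% → Blend 1
Clay: Blend 1 152/233 = 65.2%, the organic mix 803/1386 = 57.9% → Blend 1
Sandy soil: Blend 1 378/808 = 46.8%, the organic mix 249/708 = 35.2% → Blend 1
Blend 1 has the higher rate in all 4 groups.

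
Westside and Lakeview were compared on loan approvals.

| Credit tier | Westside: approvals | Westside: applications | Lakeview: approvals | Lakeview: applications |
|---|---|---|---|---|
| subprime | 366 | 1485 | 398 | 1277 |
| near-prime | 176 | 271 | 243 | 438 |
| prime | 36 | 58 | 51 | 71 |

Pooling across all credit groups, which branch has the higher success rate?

Lakeview

Subprime: Westside 366/1485 = 24.6%, Lakeview 398/1277 = 31.2% → Lakeview
Near-prime: Westside 176/271 = 64.9%, Lakeview 243/438 = 55.5% → Westside
Prime: Westside 36/58 = 62.1%, Lakeview 51/71 = 71.8% → Lakeview
Overall: Westside 578/1814 = 31.9%, Lakeview 692/1786 = 38.7% → Lakeview
(Neither sweeps every credit group, but Lakeview has the higher pooled rate.)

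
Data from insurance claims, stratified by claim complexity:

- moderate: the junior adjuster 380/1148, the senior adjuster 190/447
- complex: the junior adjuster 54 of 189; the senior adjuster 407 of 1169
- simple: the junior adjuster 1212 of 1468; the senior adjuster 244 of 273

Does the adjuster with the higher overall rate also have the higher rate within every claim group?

Moderate: the junior adjuster 380/1148 = 33.1%, the senior adjuster 190/447 = 42.5% → the senior adjuster
Complex: the junior adjuster 54/189 = 28.6%, the senior adjuster 407/1169 = 34.8% → the senior adjuster
Simple: the junior adjuster 1212/1468 = 82.6%, the senior adjuster 244/273 = 89.4% → the senior adjuster
Overall: the junior adjuster 1646/2805 = 58.7%, the senior adjuster 841/1889 = 44.5% → the junior adjuster
The senior adjuster wins each claim group but the junior adjuster wins overall — the comparison reverses. The senior adjuster's claims skew toward complex, which has a lower base rate.

No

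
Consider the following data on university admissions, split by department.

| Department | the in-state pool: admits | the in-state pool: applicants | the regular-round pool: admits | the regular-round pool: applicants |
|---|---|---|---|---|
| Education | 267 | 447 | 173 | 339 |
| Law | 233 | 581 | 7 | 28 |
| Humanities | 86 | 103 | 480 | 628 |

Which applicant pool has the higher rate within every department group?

the in-state pool

Education: the in-state pool 267/447 = 59.7%, the regular-round pool 173/339 = 51.0% → the in-state pool
Law: the in-state pool 233/581 = 40.1%, the regular-round pool 7/28 = 25.0% → the in-state pool
Humanities: the in-state pool 86/103 = 83.5%, the regular-round pool 480/628 = 76.4% → the in-state pool
The in-state pool has the higher rate in all 3 groups.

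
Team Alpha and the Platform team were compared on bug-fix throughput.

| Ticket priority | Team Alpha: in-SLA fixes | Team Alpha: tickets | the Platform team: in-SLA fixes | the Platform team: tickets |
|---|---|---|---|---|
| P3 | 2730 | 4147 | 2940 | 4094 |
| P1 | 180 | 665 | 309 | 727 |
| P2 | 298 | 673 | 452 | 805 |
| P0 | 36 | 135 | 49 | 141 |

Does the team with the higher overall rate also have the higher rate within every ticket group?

P3: Team Alpha 2730/4147 = 65.8%, the Platform team 2940/4094 = 71.8% → the Platform team
P1: Team Alpha 180/665 = 27.1%, the Platform team 309/727 = 42.5% → the Platform team
P2: Team Alpha 298/673 = 44.3%, the Platform team 452/805 = 56.1% → the Platform team
P0: Team Alpha 36/135 = 26.7%, the Platform team 49/141 = 34.8% → the Platform team
Overall: Team Alpha 3244/5620 = 57.7%, the Platform team 3750/5767 = 65.0% → the Platform team
The Platform team wins overall and in every ticket group — no reversal.

Yes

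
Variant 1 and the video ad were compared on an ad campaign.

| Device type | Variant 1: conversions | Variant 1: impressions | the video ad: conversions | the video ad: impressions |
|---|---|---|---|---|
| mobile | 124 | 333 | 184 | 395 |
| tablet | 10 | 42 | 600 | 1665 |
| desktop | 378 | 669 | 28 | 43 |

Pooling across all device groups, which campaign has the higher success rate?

Mobile: Variant 1 124/333 = 37.2%, the video ad 184/395 = 46.6% → the video ad
Tablet: Variant 1 10/42 = 23.8%, the video ad 600/1665 = 36.0% → the video ad
Desktop: Variant 1 378/669 = 56.5%, the video ad 28/43 = 65.1% → the video ad
Overall: Variant 1 512/1044 = 49.0%, the video ad 812/2103 = 38.6% → Variant 1
(The video ad wins every device group but Variant 1 wins overall — the video ad's impressions skew toward the low-rate tablet group.)

Variant 1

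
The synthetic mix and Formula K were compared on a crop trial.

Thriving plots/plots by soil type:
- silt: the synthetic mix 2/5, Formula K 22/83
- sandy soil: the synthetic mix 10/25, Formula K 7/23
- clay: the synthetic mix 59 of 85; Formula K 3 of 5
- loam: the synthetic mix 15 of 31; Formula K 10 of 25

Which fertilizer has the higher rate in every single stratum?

Silt: the synthetic mix 2/5 = 40.0%, Formula K 22/83 = 26.5% → the synthetic mix
Sandy soil: the synthetic mix 10/25 = 40.0%, Formula K 7/23 = 30.4% → the synthetic mix
Clay: the synthetic mix 59/85 = 69.4%, Formula K 3/5 = 60.0% → the synthetic mix
Loam: the synthetic mix 15/31 = 48.4%, Formula K 10/25 = 40.0% → the synthetic mix
The synthetic mix has the higher rate in all 4 groups.

the synthetic mix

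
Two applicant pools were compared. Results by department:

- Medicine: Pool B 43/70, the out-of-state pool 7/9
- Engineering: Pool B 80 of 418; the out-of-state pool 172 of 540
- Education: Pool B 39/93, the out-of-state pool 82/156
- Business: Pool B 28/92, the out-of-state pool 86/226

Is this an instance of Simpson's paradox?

No

Medicine: Pool B 43/70 = 61.4%, the out-of-state pool 7/9 = 77.8% → the out-of-state pool
Engineering: Pool B 80/418 = 19.1%, the out-of-state pool 172/540 = 31.9% → the out-of-state pool
Education: Pool B 39/93 = 41.9%, the out-of-state pool 82/156 = 52.6% → the out-of-state pool
Business: Pool B 28/92 = 30.4%, the out-of-state pool 86/226 = 38.1% → the out-of-state pool
Overall: Pool B 190/673 = 28.2%, the out-of-state pool 347/931 = 37.3% → the out-of-state pool
The out-of-state pool wins overall and in every department group — no reversal.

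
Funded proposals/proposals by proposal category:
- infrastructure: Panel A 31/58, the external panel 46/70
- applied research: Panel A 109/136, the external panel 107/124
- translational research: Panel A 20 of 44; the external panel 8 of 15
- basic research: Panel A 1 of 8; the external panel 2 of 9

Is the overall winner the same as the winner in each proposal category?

Infrastructure: Panel A 31/58 = 53.4%, the external panel 46/70 = 65.7% → the external panel
Applied research: Panel A 109/136 = 80.1%, the external panel 107/124 = 86.3% → the external panel
Translational research: Panel A 20/44 = 45.5%, the external panel 8/15 = 53.3% → the external panel
Basic research: Panel A 1/8 = 12.5%, the external panel 2/9 = 22.2% → the external panel
Overall: Panel A 161/246 = 65.4%, the external panel 163/218 = 74.8% → the external panel
The external panel wins overall and in every proposal group — no reversal.

Yes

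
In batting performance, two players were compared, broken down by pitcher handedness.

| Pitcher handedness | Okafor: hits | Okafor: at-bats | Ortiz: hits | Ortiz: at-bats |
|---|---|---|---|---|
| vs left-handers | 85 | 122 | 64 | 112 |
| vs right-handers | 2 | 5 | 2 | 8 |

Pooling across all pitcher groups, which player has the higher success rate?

Okafor

Vs left-handers: Okafor 85/122 = 69.7%, Ortiz 64/112 = 57.1% → Okafor
Vs right-handers: Okafor 2/5 = 40.0%, Ortiz 2/8 = 25.0% → Okafor
Overall: Okafor 87/127 = 68.5%, Ortiz 66/120 = 55.0% → Okafor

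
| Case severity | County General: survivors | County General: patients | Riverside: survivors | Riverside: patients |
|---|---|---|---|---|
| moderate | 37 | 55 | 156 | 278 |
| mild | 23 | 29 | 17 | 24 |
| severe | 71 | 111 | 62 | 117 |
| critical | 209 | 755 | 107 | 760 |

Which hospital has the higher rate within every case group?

Moderate: County General 37/55 = 67.3%, Riverside 156/278 = 56.1% → County General
Mild: County General 23/29 = 79.3%, Riverside 17/24 = 70.8% → County General
Severe: County General 71/111 = 64.0%, Riverside 62/117 = 53.0% → County General
Critical: County General 209/755 = 27.7%, Riverside 107/760 = 14.1% → County General
County General has the higher rate in all 4 groups.

County General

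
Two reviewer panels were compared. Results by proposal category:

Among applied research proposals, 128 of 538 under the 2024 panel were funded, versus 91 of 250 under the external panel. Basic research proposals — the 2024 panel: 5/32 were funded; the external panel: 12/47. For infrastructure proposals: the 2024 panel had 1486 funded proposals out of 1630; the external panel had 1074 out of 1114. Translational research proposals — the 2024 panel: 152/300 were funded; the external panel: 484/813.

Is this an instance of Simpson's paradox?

Applied research: the 2024 panel 128/538 = 23.8%, the external panel 91/250 = 36.4% → the external panel
Basic research: the 2024 panel 5/32 = 15.6%, the external panel 12/47 = 25.5% → the external panel
Infrastructure: the 2024 panel 1486/1630 = 91.2%, the external panel 1074/1114 = 96.4% → the external panel
Translational research: the 2024 panel 152/300 = 50.7%, the external panel 484/813 = 59.5% → the external panel
Overall: the 2024 panel 1771/2500 = 70.8%, the external panel 1661/2224 = 74.7% → the external panel
The external panel wins overall and in every proposal group — no reversal.

No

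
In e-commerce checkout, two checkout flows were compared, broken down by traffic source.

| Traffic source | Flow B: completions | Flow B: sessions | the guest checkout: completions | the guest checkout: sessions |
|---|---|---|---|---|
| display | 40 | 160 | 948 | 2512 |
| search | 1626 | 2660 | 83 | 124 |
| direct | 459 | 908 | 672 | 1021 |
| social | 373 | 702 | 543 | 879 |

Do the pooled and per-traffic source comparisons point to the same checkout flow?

No

Display: Flow B 40/160 = 25.0%, the guest checkout 948/2512 = 37.7% → the guest checkout
Search: Flow B 1626/2660 = 61.1%, the guest checkout 83/124 = 66.9% → the guest checkout
Direct: Flow B 459/908 = 50.6%, the guest checkout 672/1021 = 65.8% → the guest checkout
Social: Flow B 373/702 = 53.1%, the guest checkout 543/879 = 61.8% → the guest checkout
Overall: Flow B 2498/4430 = 56.4%, the guest checkout 2246/4536 = 49.5% → Flow B
The guest checkout wins each traffic group but Flow B wins overall — the comparison reverses. The guest checkout's sessions skew toward display, which has a lower base rate.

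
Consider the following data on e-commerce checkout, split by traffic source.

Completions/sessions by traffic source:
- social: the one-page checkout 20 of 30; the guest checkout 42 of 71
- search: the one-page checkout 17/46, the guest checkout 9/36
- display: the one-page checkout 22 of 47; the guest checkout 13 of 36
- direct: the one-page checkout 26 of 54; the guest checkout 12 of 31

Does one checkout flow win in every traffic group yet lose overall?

No

Social: the one-page checkout 20/30 = 66.7%, the guest checkout 42/71 = 59.2% → the one-page checkout
Search: the one-page checkout 17/46 = 37.0%, the guest checkout 9/36 = 25.0% → the one-page checkout
Display: the one-page checkout 22/47 = 46.8%, the guest checkout 13/36 = 36.1% → the one-page checkout
Direct: the one-page checkout 26/54 = 48.1%, the guest checkout 12/31 = 38.7% → the one-page checkout
Overall: the one-page checkout 85/177 = 48.0%, the guest checkout 76/174 = 43.7% → the one-page checkout
The one-page checkout wins overall and in every traffic group — no reversal.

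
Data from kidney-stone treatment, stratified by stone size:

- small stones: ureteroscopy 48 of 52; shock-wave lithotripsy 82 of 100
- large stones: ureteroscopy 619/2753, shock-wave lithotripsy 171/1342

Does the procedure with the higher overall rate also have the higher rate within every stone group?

Yes

Small stones: ureteroscopy 48/52 = 92.3%, shock-wave lithotripsy 82/100 = 82.0% → ureteroscopy
Large stones: ureteroscopy 619/2753 = 22.5%, shock-wave lithotripsy 171/1342 = 12.7% → ureteroscopy
Overall: ureteroscopy 667/2805 = 23.8%, shock-wave lithotripsy 253/1442 = 17.5% → ureteroscopy
Ureteroscopy wins overall and in every stone group — no reversal.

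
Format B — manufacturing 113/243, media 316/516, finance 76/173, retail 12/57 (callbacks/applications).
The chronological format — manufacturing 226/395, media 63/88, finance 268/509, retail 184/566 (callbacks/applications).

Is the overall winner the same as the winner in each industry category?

No

Manufacturing: Format B 113/243 = 46.5%, the chronological format 226/395 = 57.2% → the chronological format
Media: Format B 316/516 = 61.2%, the chronological format 63/88 = 71.6% → the chronological format
Finance: Format B 76/173 = 43.9%, the chronological format 268/509 = 52.7% → the chronological format
Retail: Format B 12/57 = 21.1%, the chronological format 184/566 = 32.5% → the chronological format
Overall: Format B 517/989 = 52.3%, the chronological format 741/1558 = 47.6% → Format B
The chronological format wins each industry group but Format B wins overall — the comparison reverses. The chronological format's applications skew toward retail, which has a lower base rate.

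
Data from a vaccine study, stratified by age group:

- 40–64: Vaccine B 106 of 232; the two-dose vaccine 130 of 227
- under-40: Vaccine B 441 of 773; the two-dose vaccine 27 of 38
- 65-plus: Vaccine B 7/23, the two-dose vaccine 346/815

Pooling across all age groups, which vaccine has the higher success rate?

Vaccine B

40–64: Vaccine B 106/232 = 45.7%, the two-dose vaccine 130/227 = 57.3% → the two-dose vaccine
Under-40: Vaccine B 441/773 = 57.1%, the two-dose vaccine 27/38 = 71.1% → the two-dose vaccine
65-plus: Vaccine B 7/23 = 30.4%, the two-dose vaccine 346/815 = 42.5% → the two-dose vaccine
Overall: Vaccine B 554/1028 = 53.9%, the two-dose vaccine 503/1080 = 46.6% → Vaccine B
(The two-dose vaccine wins every age group but Vaccine B wins overall — the two-dose vaccine's recipients skew toward the low-rate 65-plus group.)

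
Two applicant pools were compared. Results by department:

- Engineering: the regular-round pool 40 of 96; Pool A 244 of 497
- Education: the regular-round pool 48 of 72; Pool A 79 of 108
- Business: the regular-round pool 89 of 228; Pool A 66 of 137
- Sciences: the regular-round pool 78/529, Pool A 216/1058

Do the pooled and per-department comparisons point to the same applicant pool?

Engineering: the regular-round pool 40/96 = 41.7%, Pool A 244/497 = 49.1% → Pool A
Education: the regular-round pool 48/72 = 66.7%, Pool A 79/108 = 73.1% → Pool A
Business: the regular-round pool 89/228 = 39.0%, Pool A 66/137 = 48.2% → Pool A
Sciences: the regular-round pool 78/529 = 14.7%, Pool A 216/1058 = 20.4% → Pool A
Overall: the regular-round pool 255/925 = 27.6%, Pool A 605/1800 = 33.6% → Pool A
Pool A wins overall and in every department group — no reversal.

Yes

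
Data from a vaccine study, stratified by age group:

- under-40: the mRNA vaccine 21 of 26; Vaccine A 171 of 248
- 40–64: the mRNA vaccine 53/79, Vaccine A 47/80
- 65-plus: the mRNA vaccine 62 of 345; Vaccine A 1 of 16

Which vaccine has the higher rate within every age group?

the mRNA vaccine

Under-40: the mRNA vaccine 21/26 = 80.8%, Vaccine A 171/248 = 69.0% → the mRNA vaccine
40–64: the mRNA vaccine 53/79 = 67.1%, Vaccine A 47/80 = 58.8% → the mRNA vaccine
65-plus: the mRNA vaccine 62/345 = 18.0%, Vaccine A 1/16 = 6.2% → the mRNA vaccine
The mRNA vaccine has the higher rate in all 3 groups.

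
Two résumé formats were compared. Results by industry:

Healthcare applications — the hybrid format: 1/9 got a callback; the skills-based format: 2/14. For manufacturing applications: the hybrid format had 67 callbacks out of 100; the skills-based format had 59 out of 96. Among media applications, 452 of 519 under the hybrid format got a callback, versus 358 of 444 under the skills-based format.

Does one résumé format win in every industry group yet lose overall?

Healthcare: the hybrid format 1/9 = 11.1%, the skills-based format 2/14 = 14.3% → the skills-based format
Manufacturing: the hybrid format 67/100 = 67.0%, the skills-based format 59/96 = 61.5% → the hybrid format
Media: the hybrid format 452/519 = 87.1%, the skills-based format 358/444 = 80.6% → the hybrid format
Overall: the hybrid format 520/628 = 82.8%, the skills-based format 419/554 = 75.6% → the hybrid format
Neither sweeps: the hybrid format wins 2 of 3 groups, the skills-based format wins 1. The hybrid format wins overall but not every group — no Simpson reversal.

No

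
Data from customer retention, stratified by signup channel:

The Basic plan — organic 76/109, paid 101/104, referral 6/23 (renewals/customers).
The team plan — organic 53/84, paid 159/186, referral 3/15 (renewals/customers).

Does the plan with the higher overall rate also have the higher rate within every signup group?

Organic: the Basic plan 76/109 = 69.7%, the team plan 53/84 = 63.1% → the Basic plan
Paid: the Basic plan 101/104 = 97.1%, the team plan 159/186 = 85.5% → the Basic plan
Referral: the Basic plan 6/23 = 26.1%, the team plan 3/15 = 20.0% → the Basic plan
Overall: the Basic plan 183/236 = 77.5%, the team plan 215/285 = 75.4% → the Basic plan
The Basic plan wins overall and in every signup group — no reversal.

Yes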